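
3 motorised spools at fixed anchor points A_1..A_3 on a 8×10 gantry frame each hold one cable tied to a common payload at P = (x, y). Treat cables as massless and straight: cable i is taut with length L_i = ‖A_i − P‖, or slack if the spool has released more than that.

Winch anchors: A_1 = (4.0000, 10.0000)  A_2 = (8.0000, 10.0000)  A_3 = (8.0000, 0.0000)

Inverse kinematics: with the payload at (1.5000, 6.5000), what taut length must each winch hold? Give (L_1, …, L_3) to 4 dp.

L_1 = √((4.0000−1.5000)² + (10.0000−6.5000)²) = 4.3012
L_2 = √((8.0000−1.5000)² + (10.0000−6.5000)²) = 7.3824
L_3 = √((8.0000−1.5000)² + (0.0000−6.5000)²) = 9.1924

(4.3012, 7.3824, 9.1924)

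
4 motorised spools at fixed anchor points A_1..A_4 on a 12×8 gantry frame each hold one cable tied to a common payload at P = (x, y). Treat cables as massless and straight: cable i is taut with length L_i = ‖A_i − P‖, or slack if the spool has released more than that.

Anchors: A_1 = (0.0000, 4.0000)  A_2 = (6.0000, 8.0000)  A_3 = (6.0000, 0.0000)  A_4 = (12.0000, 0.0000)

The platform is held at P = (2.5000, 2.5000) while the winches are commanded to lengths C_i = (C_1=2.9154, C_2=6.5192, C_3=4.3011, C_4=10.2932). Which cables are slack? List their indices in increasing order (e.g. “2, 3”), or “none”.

cable 1: √((-2.5000)²+(1.5000)²)=2.9155, C_1=2.9154: taut
cable 2: √((3.5000)²+(5.5000)²)=6.5192, C_2=6.5192: taut
cable 3: √((3.5000)²+(-2.5000)²)=4.3012, C_3=4.3011: taut
cable 4: √((9.5000)²+(-2.5000)²)=9.8234, C_4=10.2932: slack

4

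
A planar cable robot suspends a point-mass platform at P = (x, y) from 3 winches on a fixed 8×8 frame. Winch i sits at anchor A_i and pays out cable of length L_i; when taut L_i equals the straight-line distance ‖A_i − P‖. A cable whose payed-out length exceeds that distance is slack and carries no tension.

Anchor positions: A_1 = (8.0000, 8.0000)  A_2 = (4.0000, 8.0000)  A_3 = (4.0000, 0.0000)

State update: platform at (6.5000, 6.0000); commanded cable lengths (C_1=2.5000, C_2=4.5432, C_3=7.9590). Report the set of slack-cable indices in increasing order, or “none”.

cable 1: L_1 = ‖A_1−P‖ = 2.5000;  C_1 = 2.5000 → taut
cable 2: L_2 = ‖A_2−P‖ = 3.2016;  C_2 = 4.5432 → slack
cable 3: L_3 = ‖A_3−P‖ = 6.5000;  C_3 = 7.9590 → slack

2, 3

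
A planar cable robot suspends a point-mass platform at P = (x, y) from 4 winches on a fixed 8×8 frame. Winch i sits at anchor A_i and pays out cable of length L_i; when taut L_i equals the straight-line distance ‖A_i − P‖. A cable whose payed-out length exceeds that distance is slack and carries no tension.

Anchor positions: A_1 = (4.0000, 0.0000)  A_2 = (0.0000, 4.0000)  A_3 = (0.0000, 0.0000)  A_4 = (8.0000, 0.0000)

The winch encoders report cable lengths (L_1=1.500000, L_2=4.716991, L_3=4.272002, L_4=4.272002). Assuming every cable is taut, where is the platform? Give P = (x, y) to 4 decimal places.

expand ‖A_i−P‖²=L_i² and subtract eq 1 (c_i ≔ ‖A_i‖²−L_i²)
c_1 = 16.0000+0.0000−2.2500 = 13.7500
eq1−eq2 → [8.0000  -8.0000]·P = 20.0000
eq1−eq3 → [8.0000  0.0000]·P = 32.0000
eq1−eq4 → [-8.0000  0.0000]·P = -32.0000
2×2 solve → P = (4.0000, 1.5000)
check cable 4: ‖A_4−P‖² = 18.2500 ≈ L_4² = 18.2500 ✓

(4.0000, 1.5000)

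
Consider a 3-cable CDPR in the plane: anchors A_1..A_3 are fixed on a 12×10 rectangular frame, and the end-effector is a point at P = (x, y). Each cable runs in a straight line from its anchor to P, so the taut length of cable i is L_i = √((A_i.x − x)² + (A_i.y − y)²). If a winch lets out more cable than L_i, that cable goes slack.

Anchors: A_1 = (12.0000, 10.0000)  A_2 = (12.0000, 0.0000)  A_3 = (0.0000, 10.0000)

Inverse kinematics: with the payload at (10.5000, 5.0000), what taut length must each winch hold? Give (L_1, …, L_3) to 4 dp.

L_1 = √((12.0000−10.5000)² + (10.0000−5.0000)²) = 5.2202
L_2 = √((12.0000−10.5000)² + (0.0000−5.0000)²) = 5.2202
L_3 = √((0.0000−10.5000)² + (10.0000−5.0000)²) = 11.6297

(5.2202, 5.2202, 11.6297)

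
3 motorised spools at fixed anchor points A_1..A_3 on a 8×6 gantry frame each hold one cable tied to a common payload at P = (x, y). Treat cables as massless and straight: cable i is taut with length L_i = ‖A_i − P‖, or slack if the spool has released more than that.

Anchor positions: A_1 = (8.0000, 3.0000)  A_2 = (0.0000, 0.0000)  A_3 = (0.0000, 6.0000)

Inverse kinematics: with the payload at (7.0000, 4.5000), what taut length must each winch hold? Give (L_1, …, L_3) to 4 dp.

L_1 = √((8.0000−7.0000)² + (3.0000−4.5000)²) = 1.8028
L_2 = √((0.0000−7.0000)² + (0.0000−4.5000)²) = 8.3217
L_3 = √((0.0000−7.0000)² + (6.0000−4.5000)²) = 7.1589

(1.8028, 8.3217, 7.1589)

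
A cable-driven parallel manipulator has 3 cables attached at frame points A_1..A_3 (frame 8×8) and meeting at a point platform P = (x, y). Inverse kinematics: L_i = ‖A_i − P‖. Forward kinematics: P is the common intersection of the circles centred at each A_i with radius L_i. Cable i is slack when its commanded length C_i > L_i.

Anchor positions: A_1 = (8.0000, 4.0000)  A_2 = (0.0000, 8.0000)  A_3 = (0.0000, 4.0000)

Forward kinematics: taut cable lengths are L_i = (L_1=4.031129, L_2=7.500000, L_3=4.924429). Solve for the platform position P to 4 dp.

circle eqns → linear via eq_j − eq_1; set q_j = A_j·A_j − L_j²
q_1 = 64.0000+16.0000−16.2500 = 63.7500
16.0000·x − 8.0000·y = q_1−q_2 = 56.0000
16.0000·x + 0.0000·y = q_1−q_3 = 72.0000
solve first two rows → x=4.5000, y=2.0000

(4.5000, 2.0000)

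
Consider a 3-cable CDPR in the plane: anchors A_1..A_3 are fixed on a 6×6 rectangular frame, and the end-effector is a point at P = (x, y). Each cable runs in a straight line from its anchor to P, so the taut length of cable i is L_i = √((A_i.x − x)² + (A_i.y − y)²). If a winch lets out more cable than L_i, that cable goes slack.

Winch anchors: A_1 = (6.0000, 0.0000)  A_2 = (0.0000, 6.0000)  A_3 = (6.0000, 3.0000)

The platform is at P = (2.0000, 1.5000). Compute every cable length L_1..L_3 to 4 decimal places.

(4.2720, 4.9244, 4.2720)

cable 1: Δx=4.0000, Δy=-1.5000; L_1 = √(Δx²+Δy²) = 4.2720
cable 2: Δx=-2.0000, Δy=4.5000; L_2 = √(Δx²+Δy²) = 4.9244
cable 3: Δx=4.0000, Δy=1.5000; L_3 = √(Δx²+Δy²) = 4.2720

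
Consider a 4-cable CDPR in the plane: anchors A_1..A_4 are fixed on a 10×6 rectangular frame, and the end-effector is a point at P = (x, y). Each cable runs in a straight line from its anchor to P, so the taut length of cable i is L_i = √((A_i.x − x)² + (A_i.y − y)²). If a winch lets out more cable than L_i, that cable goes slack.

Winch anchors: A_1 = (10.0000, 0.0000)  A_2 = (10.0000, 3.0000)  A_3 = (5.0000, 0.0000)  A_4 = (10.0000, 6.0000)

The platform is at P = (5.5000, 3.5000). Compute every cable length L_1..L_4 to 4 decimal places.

cable 1: Δx=4.5000, Δy=-3.5000; L_1 = √(Δx²+Δy²) = 5.7009
cable 2: Δx=4.5000, Δy=-0.5000; L_2 = √(Δx²+Δy²) = 4.5277
cable 3: Δx=-0.5000, Δy=-3.5000; L_3 = √(Δx²+Δy²) = 3.5355
cable 4: Δx=4.5000, Δy=2.5000; L_4 = √(Δx²+Δy²) = 5.1478

(5.7009, 4.5277, 3.5355, 5.1478)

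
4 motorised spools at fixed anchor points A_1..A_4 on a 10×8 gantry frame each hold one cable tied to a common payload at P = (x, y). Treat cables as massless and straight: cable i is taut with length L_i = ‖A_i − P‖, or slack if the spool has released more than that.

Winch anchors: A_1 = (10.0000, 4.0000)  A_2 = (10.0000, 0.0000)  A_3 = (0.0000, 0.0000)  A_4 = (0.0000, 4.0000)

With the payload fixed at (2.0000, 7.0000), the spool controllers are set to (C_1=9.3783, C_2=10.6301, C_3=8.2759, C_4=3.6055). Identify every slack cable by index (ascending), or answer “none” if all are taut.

i=1: geometric 8.5440 vs commanded 9.3783 ⇒ slack
i=2: geometric 10.6301 vs commanded 10.6301 ⇒ taut
i=3: geometric 7.2801 vs commanded 8.2759 ⇒ slack
i=4: geometric 3.6056 vs commanded 3.6055 ⇒ taut

1, 3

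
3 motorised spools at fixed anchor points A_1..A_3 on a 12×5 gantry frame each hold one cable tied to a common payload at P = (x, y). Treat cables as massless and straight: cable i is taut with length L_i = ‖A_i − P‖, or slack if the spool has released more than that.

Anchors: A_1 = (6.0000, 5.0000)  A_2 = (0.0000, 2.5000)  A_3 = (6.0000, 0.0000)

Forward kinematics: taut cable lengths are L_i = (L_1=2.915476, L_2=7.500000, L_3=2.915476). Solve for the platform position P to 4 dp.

(7.5000, 2.5000)

circle eqns → linear via eq_j − eq_1; set k_j = A_j·A_j − L_j²
k_1 = 36.0000+25.0000−8.5000 = 52.5000
12.0000·x + 5.0000·y = k_1−k_2 = 102.5000
0.0000·x + 10.0000·y = k_1−k_3 = 25.0000
solve first two rows → x=7.5000, y=2.5000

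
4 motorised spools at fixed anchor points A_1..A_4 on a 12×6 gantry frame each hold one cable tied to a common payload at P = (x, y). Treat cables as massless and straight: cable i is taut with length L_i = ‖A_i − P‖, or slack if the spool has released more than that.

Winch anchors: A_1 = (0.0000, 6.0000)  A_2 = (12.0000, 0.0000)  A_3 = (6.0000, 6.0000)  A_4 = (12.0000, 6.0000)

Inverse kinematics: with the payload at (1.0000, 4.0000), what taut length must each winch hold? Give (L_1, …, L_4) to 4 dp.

cable 1: Δx=-1.0000, Δy=2.0000; L_1 = √(Δx²+Δy²) = 2.2361
cable 2: Δx=11.0000, Δy=-4.0000; L_2 = √(Δx²+Δy²) = 11.7047
cable 3: Δx=5.0000, Δy=2.0000; L_3 = √(Δx²+Δy²) = 5.3852
cable 4: Δx=11.0000, Δy=2.0000; L_4 = √(Δx²+Δy²) = 11.1803

(2.2361, 11.7047, 5.3852, 11.1803)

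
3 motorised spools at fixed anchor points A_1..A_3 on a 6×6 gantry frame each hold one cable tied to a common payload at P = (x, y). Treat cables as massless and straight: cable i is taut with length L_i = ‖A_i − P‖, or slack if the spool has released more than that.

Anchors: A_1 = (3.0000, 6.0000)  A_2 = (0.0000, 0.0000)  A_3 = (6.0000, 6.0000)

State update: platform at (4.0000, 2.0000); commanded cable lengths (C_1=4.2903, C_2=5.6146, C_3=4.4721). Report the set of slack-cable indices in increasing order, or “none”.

cable 1: √((-1.0000)²+(4.0000)²)=4.1231, C_1=4.2903: slack
cable 2: √((-4.0000)²+(-2.0000)²)=4.4721, C_2=5.6146: slack
cable 3: √((2.0000)²+(4.0000)²)=4.4721, C_3=4.4721: taut

1, 2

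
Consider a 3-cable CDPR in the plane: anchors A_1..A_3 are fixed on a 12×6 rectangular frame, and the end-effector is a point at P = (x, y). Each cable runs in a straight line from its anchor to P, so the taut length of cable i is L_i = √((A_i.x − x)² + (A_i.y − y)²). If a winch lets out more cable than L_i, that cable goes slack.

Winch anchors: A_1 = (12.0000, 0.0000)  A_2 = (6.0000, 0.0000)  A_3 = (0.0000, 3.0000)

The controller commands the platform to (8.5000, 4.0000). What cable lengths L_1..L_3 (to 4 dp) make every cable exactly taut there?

(5.3151, 4.7170, 8.5586)

L_1 = √((12.0000−8.5000)² + (0.0000−4.0000)²) = 5.3151
L_2 = √((6.0000−8.5000)² + (0.0000−4.0000)²) = 4.7170
L_3 = √((0.0000−8.5000)² + (3.0000−4.0000)²) = 8.5586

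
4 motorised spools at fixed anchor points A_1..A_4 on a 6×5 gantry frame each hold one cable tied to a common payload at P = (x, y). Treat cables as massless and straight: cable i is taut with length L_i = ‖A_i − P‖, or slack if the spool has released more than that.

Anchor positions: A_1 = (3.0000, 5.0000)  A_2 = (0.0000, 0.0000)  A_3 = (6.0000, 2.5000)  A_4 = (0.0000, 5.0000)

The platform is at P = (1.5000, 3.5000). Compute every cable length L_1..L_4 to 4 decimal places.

(2.1213, 3.8079, 4.6098, 2.1213)

L_1: Δ = A_1−P = (1.5000, 1.5000) → ‖Δ‖ = √4.5000 = 2.1213
L_2: Δ = A_2−P = (-1.5000, -3.5000) → ‖Δ‖ = √14.5000 = 3.8079
L_3: Δ = A_3−P = (4.5000, -1.0000) → ‖Δ‖ = √21.2500 = 4.6098
L_4: Δ = A_4−P = (-1.5000, 1.5000) → ‖Δ‖ = √4.5000 = 2.1213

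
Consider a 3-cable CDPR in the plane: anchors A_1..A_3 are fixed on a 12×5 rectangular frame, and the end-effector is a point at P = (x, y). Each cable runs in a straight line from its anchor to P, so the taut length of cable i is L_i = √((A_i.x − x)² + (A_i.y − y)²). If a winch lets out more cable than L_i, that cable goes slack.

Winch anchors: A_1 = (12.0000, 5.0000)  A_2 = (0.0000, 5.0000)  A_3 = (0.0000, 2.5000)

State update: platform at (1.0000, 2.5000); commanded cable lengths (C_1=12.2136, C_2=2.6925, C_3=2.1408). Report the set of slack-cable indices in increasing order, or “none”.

cable 1: √((11.0000)²+(2.5000)²)=11.2805, C_1=12.2136: slack
cable 2: √((-1.0000)²+(2.5000)²)=2.6926, C_2=2.6925: taut
cable 3: √((-1.0000)²+(0.0000)²)=1.0000, C_3=2.1408: slack

1, 3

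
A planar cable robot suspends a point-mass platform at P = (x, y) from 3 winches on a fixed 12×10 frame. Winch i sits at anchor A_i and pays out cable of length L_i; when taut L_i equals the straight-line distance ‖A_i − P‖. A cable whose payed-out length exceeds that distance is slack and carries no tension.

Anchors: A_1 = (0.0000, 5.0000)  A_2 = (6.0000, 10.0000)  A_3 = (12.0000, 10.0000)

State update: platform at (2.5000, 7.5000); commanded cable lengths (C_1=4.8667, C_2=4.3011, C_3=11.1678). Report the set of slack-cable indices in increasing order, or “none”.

1, 3

cable 1: √((-2.5000)²+(-2.5000)²)=3.5355, C_1=4.8667: slack
cable 2: √((3.5000)²+(2.5000)²)=4.3012, C_2=4.3011: taut
cable 3: √((9.5000)²+(2.5000)²)=9.8234, C_3=11.1678: slack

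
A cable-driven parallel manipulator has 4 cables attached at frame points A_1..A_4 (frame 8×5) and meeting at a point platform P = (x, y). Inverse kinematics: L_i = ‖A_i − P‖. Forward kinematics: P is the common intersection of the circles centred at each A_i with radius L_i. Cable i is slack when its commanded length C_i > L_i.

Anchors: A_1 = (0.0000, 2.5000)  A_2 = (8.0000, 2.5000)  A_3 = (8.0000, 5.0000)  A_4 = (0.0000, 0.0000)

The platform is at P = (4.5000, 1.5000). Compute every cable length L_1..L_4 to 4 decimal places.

L_1 = √((0.0000−4.5000)² + (2.5000−1.5000)²) = 4.6098
L_2 = √((8.0000−4.5000)² + (2.5000−1.5000)²) = 3.6401
L_3 = √((8.0000−4.5000)² + (5.0000−1.5000)²) = 4.9497
L_4 = √((0.0000−4.5000)² + (0.0000−1.5000)²) = 4.7434

(4.6098, 3.6401, 4.9497, 4.7434)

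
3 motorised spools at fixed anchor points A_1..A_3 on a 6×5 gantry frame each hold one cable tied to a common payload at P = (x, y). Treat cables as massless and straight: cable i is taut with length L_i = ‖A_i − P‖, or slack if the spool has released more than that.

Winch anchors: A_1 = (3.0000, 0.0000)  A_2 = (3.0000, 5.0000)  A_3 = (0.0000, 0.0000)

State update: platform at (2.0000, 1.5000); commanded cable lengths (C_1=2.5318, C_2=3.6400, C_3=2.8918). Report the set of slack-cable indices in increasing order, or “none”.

cable 1: √((1.0000)²+(-1.5000)²)=1.8028, C_1=2.5318: slack
cable 2: √((1.0000)²+(3.5000)²)=3.6401, C_2=3.6400: taut
cable 3: √((-2.0000)²+(-1.5000)²)=2.5000, C_3=2.8918: slack

1, 3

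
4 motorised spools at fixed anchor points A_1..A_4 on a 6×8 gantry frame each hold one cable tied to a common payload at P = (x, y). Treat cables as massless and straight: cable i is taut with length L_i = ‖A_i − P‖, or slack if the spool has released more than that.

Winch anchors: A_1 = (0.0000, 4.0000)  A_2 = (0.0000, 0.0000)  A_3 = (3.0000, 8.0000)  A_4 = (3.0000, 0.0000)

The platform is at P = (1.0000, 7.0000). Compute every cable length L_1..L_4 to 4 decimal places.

(3.1623, 7.0711, 2.2361, 7.2801)

L_1: Δ = A_1−P = (-1.0000, -3.0000) → ‖Δ‖ = √10.0000 = 3.1623
L_2: Δ = A_2−P = (-1.0000, -7.0000) → ‖Δ‖ = √50.0000 = 7.0711
L_3: Δ = A_3−P = (2.0000, 1.0000) → ‖Δ‖ = √5.0000 = 2.2361
L_4: Δ = A_4−P = (2.0000, -7.0000) → ‖Δ‖ = √53.0000 = 7.2801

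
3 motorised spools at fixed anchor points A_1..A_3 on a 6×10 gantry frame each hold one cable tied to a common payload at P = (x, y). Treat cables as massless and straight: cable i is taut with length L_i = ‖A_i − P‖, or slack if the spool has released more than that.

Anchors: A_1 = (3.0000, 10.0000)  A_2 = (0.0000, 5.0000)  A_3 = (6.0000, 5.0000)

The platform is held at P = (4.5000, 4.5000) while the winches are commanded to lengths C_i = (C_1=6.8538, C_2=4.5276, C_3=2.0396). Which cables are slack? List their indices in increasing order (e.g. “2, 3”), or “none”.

1, 3

i=1: geometric 5.7009 vs commanded 6.8538 ⇒ slack
i=2: geometric 4.5277 vs commanded 4.5276 ⇒ taut
i=3: geometric 1.5811 vs commanded 2.0396 ⇒ slack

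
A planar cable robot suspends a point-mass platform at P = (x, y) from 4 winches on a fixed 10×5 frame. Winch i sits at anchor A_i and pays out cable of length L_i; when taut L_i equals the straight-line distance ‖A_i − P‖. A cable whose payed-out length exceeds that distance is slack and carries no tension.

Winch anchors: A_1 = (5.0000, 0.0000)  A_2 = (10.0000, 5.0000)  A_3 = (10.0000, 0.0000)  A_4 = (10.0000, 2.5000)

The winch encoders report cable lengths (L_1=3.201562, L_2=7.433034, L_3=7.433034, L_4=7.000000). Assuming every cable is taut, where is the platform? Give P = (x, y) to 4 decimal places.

(3.0000, 2.5000)

each cable: (A_i−P)·(A_i−P) = L_i²; let q_i = ‖A_i‖²−L_i²
q_1 = 25.0000+0.0000−10.2500 = 14.7500
row 1: -10.0000x − 10.0000y = -55.0000  (q_2=69.7500)
row 2: -10.0000x + 0.0000y = -30.0000  (q_3=44.7500)
row 3: -10.0000x − 5.0000y = -42.5000  (q_4=57.2500)
Cramer on rows 1–2 → x = 3.0000, y = 2.5000
check cable 4: ‖A_4−P‖² = 49.0000 ≈ L_4² = 49.0000 ✓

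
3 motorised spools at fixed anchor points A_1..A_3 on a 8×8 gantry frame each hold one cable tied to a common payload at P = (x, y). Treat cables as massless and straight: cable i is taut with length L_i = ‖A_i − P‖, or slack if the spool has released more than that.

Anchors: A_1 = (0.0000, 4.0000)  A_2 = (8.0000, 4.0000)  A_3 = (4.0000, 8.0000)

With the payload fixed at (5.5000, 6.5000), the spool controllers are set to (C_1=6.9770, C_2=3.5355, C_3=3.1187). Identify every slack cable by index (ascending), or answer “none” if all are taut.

1, 3

cable 1: √((-5.5000)²+(-2.5000)²)=6.0415, C_1=6.9770: slack
cable 2: √((2.5000)²+(-2.5000)²)=3.5355, C_2=3.5355: taut
cable 3: √((-1.5000)²+(1.5000)²)=2.1213, C_3=3.1187: slack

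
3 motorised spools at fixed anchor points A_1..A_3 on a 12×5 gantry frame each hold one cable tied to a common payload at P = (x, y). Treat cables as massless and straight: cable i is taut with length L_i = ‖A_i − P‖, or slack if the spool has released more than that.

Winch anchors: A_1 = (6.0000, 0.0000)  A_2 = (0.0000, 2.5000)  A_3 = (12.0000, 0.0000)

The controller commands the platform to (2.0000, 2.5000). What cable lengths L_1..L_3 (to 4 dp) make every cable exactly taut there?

(4.7170, 2.0000, 10.3078)

L_1 = √((6.0000−2.0000)² + (0.0000−2.5000)²) = 4.7170
L_2 = √((0.0000−2.0000)² + (2.5000−2.5000)²) = 2.0000
L_3 = √((12.0000−2.0000)² + (0.0000−2.5000)²) = 10.3078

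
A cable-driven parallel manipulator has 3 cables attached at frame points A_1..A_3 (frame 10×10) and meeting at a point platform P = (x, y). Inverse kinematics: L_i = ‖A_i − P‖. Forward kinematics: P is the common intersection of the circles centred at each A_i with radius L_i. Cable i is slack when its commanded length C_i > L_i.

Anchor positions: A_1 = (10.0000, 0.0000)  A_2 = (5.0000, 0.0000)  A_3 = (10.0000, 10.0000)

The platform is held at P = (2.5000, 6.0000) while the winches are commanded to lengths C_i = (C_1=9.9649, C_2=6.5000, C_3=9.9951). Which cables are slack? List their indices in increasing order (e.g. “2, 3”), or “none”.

1, 3

cable 1: √((7.5000)²+(-6.0000)²)=9.6047, C_1=9.9649: slack
cable 2: √((2.5000)²+(-6.0000)²)=6.5000, C_2=6.5000: taut
cable 3: √((7.5000)²+(4.0000)²)=8.5000, C_3=9.9951: slack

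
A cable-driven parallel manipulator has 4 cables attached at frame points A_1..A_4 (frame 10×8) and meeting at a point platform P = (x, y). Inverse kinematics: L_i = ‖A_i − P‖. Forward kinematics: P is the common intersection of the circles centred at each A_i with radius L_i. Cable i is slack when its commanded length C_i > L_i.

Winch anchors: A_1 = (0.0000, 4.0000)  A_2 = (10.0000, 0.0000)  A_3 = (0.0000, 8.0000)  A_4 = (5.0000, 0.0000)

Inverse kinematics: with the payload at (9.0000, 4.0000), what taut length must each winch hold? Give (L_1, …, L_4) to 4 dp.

(9.0000, 4.1231, 9.8489, 5.6569)

cable 1: Δx=-9.0000, Δy=0.0000; L_1 = √(Δx²+Δy²) = 9.0000
cable 2: Δx=1.0000, Δy=-4.0000; L_2 = √(Δx²+Δy²) = 4.1231
cable 3: Δx=-9.0000, Δy=4.0000; L_3 = √(Δx²+Δy²) = 9.8489
cable 4: Δx=-4.0000, Δy=-4.0000; L_4 = √(Δx²+Δy²) = 5.6569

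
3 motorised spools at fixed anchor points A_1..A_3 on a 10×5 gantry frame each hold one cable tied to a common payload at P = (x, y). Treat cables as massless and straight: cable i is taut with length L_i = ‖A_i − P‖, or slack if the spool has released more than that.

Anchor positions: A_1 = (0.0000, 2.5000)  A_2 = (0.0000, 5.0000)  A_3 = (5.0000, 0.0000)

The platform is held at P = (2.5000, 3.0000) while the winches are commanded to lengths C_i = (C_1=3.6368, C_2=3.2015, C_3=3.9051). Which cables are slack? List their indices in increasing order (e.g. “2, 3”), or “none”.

1

i=1: geometric 2.5495 vs commanded 3.6368 ⇒ slack
i=2: geometric 3.2016 vs commanded 3.2015 ⇒ taut
i=3: geometric 3.9051 vs commanded 3.9051 ⇒ taut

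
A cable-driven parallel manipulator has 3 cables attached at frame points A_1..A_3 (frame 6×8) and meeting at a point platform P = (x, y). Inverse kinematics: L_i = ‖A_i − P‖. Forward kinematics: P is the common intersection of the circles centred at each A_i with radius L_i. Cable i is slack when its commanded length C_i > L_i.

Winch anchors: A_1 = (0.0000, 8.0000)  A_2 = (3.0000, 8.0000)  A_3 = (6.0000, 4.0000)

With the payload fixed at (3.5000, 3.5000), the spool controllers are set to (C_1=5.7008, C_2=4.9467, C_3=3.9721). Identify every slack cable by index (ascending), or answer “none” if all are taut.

2, 3

cable 1: √((-3.5000)²+(4.5000)²)=5.7009, C_1=5.7008: taut
cable 2: √((-0.5000)²+(4.5000)²)=4.5277, C_2=4.9467: slack
cable 3: √((2.5000)²+(0.5000)²)=2.5495, C_3=3.9721: slack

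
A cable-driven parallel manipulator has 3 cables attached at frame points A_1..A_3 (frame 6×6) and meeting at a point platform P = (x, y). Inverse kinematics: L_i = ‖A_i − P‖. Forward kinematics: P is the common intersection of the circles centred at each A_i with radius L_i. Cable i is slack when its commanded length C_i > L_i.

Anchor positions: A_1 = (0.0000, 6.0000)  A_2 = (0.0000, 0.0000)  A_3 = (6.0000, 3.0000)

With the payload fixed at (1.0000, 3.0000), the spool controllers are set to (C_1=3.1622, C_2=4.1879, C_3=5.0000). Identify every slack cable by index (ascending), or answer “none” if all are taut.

cable 1: √((-1.0000)²+(3.0000)²)=3.1623, C_1=3.1622: taut
cable 2: √((-1.0000)²+(-3.0000)²)=3.1623, C_2=4.1879: slack
cable 3: √((5.0000)²+(0.0000)²)=5.0000, C_3=5.0000: taut

2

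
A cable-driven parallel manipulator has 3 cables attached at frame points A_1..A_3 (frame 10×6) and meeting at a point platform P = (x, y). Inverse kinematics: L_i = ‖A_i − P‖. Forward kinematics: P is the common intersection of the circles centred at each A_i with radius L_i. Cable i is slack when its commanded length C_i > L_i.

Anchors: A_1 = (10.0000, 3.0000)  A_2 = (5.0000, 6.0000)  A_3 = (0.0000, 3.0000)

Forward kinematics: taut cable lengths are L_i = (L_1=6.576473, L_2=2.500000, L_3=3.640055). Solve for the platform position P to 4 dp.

circle eqns → linear via eq_j − eq_1; set q_j = A_j·A_j − L_j²
q_1 = 100.0000+9.0000−43.2500 = 65.7500
10.0000·x − 6.0000·y = q_1−q_2 = 11.0000
20.0000·x + 0.0000·y = q_1−q_3 = 70.0000
solve first two rows → x=3.5000, y=4.0000

(3.5000, 4.0000)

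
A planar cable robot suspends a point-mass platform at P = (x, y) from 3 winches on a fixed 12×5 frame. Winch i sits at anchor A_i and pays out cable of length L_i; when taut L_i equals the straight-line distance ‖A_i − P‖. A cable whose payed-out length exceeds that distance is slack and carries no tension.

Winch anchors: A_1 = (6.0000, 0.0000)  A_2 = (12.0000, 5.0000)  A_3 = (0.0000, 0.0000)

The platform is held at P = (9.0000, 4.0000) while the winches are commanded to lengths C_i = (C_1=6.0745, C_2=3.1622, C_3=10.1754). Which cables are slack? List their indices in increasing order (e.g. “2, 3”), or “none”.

cable 1: L_1 = ‖A_1−P‖ = 5.0000;  C_1 = 6.0745 → slack
cable 2: L_2 = ‖A_2−P‖ = 3.1623;  C_2 = 3.1622 → taut
cable 3: L_3 = ‖A_3−P‖ = 9.8489;  C_3 = 10.1754 → slack

1, 3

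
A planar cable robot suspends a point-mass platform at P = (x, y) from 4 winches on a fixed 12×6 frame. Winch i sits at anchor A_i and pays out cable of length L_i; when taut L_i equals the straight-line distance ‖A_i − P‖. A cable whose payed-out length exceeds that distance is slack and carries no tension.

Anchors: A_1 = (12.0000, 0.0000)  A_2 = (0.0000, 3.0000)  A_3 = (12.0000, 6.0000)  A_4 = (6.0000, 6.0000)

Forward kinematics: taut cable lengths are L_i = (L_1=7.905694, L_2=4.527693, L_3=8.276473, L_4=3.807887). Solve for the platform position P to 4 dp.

expand ‖A_i−P‖²=L_i² and subtract eq 1 (k_i ≔ ‖A_i‖²−L_i²)
k_1 = 144.0000+0.0000−62.5000 = 81.5000
eq1−eq2 → [24.0000  -6.0000]·P = 93.0000
eq1−eq3 → [0.0000  -12.0000]·P = -30.0000
eq1−eq4 → [12.0000  -12.0000]·P = 24.0000
2×2 solve → P = (4.5000, 2.5000)
check cable 4: ‖A_4−P‖² = 14.5000 ≈ L_4² = 14.5000 ✓

(4.5000, 2.5000)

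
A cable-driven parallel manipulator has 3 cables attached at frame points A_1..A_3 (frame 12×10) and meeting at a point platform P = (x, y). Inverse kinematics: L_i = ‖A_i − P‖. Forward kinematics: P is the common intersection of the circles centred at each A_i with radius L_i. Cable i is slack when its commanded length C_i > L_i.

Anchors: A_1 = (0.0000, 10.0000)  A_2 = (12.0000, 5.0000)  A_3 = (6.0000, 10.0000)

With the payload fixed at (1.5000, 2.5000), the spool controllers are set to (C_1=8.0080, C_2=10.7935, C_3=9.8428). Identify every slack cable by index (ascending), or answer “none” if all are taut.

1, 3

cable 1: √((-1.5000)²+(7.5000)²)=7.6485, C_1=8.0080: slack
cable 2: √((10.5000)²+(2.5000)²)=10.7935, C_2=10.7935: taut
cable 3: √((4.5000)²+(7.5000)²)=8.7464, C_3=9.8428: slack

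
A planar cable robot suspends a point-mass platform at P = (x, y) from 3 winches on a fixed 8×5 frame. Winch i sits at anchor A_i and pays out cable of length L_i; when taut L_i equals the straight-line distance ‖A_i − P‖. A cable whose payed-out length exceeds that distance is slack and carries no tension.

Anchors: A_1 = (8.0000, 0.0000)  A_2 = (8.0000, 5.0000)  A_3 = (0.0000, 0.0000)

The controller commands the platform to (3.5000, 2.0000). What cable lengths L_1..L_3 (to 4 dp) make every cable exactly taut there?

L_1 = √((8.0000−3.5000)² + (0.0000−2.0000)²) = 4.9244
L_2 = √((8.0000−3.5000)² + (5.0000−2.0000)²) = 5.4083
L_3 = √((0.0000−3.5000)² + (0.0000−2.0000)²) = 4.0311

(4.9244, 5.4083, 4.0311)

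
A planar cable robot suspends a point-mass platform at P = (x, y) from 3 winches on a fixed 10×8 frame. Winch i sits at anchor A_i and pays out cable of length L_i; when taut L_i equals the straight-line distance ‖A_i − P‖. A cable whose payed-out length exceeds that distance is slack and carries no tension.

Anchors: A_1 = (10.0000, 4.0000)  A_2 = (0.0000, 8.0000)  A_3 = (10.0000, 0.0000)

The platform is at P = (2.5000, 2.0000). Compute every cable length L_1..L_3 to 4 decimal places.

(7.7621, 6.5000, 7.7621)

L_1 = √((10.0000−2.5000)² + (4.0000−2.0000)²) = 7.7621
L_2 = √((0.0000−2.5000)² + (8.0000−2.0000)²) = 6.5000
L_3 = √((10.0000−2.5000)² + (0.0000−2.0000)²) = 7.7621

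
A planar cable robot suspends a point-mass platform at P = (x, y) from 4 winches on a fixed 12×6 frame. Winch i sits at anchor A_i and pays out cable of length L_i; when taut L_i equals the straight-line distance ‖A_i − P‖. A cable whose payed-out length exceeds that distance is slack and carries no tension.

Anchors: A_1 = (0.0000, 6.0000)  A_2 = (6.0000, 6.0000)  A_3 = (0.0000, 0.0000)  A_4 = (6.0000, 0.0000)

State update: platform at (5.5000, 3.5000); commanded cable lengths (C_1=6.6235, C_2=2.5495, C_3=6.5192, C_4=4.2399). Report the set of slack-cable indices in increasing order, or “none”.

cable 1: √((-5.5000)²+(2.5000)²)=6.0415, C_1=6.6235: slack
cable 2: √((0.5000)²+(2.5000)²)=2.5495, C_2=2.5495: taut
cable 3: √((-5.5000)²+(-3.5000)²)=6.5192, C_3=6.5192: taut
cable 4: √((0.5000)²+(-3.5000)²)=3.5355, C_4=4.2399: slack

1, 4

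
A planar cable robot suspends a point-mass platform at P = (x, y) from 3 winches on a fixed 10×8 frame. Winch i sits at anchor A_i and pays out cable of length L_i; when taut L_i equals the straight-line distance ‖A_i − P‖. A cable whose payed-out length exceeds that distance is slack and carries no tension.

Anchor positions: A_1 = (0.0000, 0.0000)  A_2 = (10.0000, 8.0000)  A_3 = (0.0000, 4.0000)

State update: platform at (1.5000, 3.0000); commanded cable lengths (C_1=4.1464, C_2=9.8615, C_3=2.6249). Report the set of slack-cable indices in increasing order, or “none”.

1, 3

i=1: geometric 3.3541 vs commanded 4.1464 ⇒ slack
i=2: geometric 9.8615 vs commanded 9.8615 ⇒ taut
i=3: geometric 1.8028 vs commanded 2.6249 ⇒ slack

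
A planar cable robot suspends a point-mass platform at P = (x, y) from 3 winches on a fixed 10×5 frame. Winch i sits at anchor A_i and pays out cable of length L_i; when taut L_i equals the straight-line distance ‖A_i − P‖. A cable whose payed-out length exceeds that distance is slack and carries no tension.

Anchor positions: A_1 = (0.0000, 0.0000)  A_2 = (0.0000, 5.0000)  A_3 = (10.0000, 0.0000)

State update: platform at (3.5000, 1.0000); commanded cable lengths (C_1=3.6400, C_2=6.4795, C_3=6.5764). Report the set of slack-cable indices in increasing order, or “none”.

2

i=1: geometric 3.6401 vs commanded 3.6400 ⇒ taut
i=2: geometric 5.3151 vs commanded 6.4795 ⇒ slack
i=3: geometric 6.5765 vs commanded 6.5764 ⇒ taut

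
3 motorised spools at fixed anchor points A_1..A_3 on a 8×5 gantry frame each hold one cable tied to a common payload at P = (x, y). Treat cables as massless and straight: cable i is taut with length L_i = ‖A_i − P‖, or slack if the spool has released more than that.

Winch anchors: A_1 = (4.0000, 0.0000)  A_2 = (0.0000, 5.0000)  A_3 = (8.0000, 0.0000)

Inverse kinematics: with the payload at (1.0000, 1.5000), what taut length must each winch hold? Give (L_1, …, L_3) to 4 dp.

L_1: Δ = A_1−P = (3.0000, -1.5000) → ‖Δ‖ = √11.2500 = 3.3541
L_2: Δ = A_2−P = (-1.0000, 3.5000) → ‖Δ‖ = √13.2500 = 3.6401
L_3: Δ = A_3−P = (7.0000, -1.5000) → ‖Δ‖ = √51.2500 = 7.1589

(3.3541, 3.6401, 7.1589)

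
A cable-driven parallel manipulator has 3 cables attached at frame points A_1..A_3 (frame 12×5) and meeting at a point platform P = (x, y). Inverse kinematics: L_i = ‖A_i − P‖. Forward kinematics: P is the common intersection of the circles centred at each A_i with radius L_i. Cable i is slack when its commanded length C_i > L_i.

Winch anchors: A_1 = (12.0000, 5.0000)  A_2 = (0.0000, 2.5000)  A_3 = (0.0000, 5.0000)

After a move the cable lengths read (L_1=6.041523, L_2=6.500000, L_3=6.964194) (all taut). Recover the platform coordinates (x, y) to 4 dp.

(6.5000, 2.5000)

expand ‖A_i−P‖²=L_i² and subtract eq 1 (c_i ≔ ‖A_i‖²−L_i²)
c_1 = 144.0000+25.0000−36.5000 = 132.5000
eq1−eq2 → [24.0000  5.0000]·P = 168.5000
eq1−eq3 → [24.0000  0.0000]·P = 156.0000
2×2 solve → P = (6.5000, 2.5000)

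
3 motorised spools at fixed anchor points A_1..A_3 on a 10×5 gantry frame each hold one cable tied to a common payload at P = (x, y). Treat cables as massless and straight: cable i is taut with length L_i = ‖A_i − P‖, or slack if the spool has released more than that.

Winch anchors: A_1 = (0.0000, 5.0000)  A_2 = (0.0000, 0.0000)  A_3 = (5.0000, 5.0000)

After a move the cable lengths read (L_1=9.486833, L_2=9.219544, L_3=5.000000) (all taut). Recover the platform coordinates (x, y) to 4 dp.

(9.0000, 2.0000)

circle eqns → linear via eq_j − eq_1; set q_j = A_j·A_j − L_j²
q_1 = 0.0000+25.0000−90.0000 = -65.0000
0.0000·x + 10.0000·y = q_1−q_2 = 20.0000
-10.0000·x + 0.0000·y = q_1−q_3 = -90.0000
solve first two rows → x=9.0000, y=2.0000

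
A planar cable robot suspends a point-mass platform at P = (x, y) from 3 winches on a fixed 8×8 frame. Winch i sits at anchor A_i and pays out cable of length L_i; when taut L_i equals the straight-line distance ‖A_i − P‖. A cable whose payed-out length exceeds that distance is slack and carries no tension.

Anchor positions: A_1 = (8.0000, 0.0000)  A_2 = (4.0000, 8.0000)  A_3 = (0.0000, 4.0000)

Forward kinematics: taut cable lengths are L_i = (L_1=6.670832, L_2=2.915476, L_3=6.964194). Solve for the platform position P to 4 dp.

(6.5000, 6.5000)

expand ‖A_i−P‖²=L_i² and subtract eq 1 (c_i ≔ ‖A_i‖²−L_i²)
c_1 = 64.0000+0.0000−44.5000 = 19.5000
eq1−eq2 → [8.0000  -16.0000]·P = -52.0000
eq1−eq3 → [16.0000  -8.0000]·P = 52.0000
2×2 solve → P = (6.5000, 6.5000)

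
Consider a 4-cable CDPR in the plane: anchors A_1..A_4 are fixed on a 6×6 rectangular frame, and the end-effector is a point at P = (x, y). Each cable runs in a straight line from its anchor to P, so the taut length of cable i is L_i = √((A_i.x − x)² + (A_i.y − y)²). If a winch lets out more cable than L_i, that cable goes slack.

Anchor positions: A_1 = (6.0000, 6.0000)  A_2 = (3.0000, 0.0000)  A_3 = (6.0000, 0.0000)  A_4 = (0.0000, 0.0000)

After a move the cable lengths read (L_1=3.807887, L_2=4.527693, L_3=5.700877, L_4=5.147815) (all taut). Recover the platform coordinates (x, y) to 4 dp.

expand ‖A_i−P‖²=L_i² and subtract eq 1 (k_i ≔ ‖A_i‖²−L_i²)
k_1 = 36.0000+36.0000−14.5000 = 57.5000
eq1−eq2 → [6.0000  12.0000]·P = 69.0000
eq1−eq3 → [0.0000  12.0000]·P = 54.0000
eq1−eq4 → [12.0000  12.0000]·P = 84.0000
2×2 solve → P = (2.5000, 4.5000)
check cable 4: ‖A_4−P‖² = 26.5000 ≈ L_4² = 26.5000 ✓

(2.5000, 4.5000)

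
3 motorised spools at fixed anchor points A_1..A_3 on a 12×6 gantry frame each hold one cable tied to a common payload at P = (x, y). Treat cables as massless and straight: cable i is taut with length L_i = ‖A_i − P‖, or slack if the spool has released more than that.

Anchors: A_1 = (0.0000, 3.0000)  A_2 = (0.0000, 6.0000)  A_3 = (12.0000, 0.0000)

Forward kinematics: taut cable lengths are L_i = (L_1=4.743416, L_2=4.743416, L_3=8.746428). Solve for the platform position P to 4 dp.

(4.5000, 4.5000)

each cable: (A_i−P)·(A_i−P) = L_i²; let q_i = ‖A_i‖²−L_i²
q_1 = 0.0000+9.0000−22.5000 = -13.5000
row 1: 0.0000x − 6.0000y = -27.0000  (q_2=13.5000)
row 2: -24.0000x + 6.0000y = -81.0000  (q_3=67.5000)
Cramer on rows 1–2 → x = 4.5000, y = 4.5000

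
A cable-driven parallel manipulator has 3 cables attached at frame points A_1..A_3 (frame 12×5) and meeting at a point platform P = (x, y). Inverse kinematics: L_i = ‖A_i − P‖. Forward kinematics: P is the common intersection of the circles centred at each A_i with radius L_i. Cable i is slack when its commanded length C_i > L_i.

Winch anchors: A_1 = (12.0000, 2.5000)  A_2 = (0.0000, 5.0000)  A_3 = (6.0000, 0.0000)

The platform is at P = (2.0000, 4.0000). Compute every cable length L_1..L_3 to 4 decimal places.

(10.1119, 2.2361, 5.6569)

cable 1: Δx=10.0000, Δy=-1.5000; L_1 = √(Δx²+Δy²) = 10.1119
cable 2: Δx=-2.0000, Δy=1.0000; L_2 = √(Δx²+Δy²) = 2.2361
cable 3: Δx=4.0000, Δy=-4.0000; L_3 = √(Δx²+Δy²) = 5.6569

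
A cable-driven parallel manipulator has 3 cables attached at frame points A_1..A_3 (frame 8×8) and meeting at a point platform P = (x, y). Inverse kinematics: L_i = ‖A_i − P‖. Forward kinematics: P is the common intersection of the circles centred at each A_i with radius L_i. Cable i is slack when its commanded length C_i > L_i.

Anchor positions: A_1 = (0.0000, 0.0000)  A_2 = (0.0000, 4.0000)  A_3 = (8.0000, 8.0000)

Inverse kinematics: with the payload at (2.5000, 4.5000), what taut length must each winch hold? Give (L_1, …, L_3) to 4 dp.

(5.1478, 2.5495, 6.5192)

L_1: Δ = A_1−P = (-2.5000, -4.5000) → ‖Δ‖ = √26.5000 = 5.1478
L_2: Δ = A_2−P = (-2.5000, -0.5000) → ‖Δ‖ = √6.5000 = 2.5495
L_3: Δ = A_3−P = (5.5000, 3.5000) → ‖Δ‖ = √42.5000 = 6.5192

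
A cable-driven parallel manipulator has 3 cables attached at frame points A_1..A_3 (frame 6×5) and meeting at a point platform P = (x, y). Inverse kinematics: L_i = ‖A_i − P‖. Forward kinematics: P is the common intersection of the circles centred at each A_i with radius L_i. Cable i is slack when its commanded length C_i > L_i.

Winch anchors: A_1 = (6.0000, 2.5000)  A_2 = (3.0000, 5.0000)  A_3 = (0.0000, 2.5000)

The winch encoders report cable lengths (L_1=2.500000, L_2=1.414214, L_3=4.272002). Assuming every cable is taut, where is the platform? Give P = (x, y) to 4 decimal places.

(4.0000, 4.0000)

expand ‖A_i−P‖²=L_i² and subtract eq 1 (c_i ≔ ‖A_i‖²−L_i²)
c_1 = 36.0000+6.2500−6.2500 = 36.0000
eq1−eq2 → [6.0000  -5.0000]·P = 4.0000
eq1−eq3 → [12.0000  0.0000]·P = 48.0000
2×2 solve → P = (4.0000, 4.0000)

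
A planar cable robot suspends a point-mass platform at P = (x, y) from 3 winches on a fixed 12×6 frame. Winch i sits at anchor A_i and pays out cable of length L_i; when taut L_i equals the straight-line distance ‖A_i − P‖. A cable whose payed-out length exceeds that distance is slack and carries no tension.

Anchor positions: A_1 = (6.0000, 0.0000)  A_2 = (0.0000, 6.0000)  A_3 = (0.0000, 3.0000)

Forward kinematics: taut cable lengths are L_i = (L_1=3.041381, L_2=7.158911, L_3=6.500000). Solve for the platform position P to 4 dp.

expand ‖A_i−P‖²=L_i² and subtract eq 1 (c_i ≔ ‖A_i‖²−L_i²)
c_1 = 36.0000+0.0000−9.2500 = 26.7500
eq1−eq2 → [12.0000  -12.0000]·P = 42.0000
eq1−eq3 → [12.0000  -6.0000]·P = 60.0000
2×2 solve → P = (6.5000, 3.0000)

(6.5000, 3.0000)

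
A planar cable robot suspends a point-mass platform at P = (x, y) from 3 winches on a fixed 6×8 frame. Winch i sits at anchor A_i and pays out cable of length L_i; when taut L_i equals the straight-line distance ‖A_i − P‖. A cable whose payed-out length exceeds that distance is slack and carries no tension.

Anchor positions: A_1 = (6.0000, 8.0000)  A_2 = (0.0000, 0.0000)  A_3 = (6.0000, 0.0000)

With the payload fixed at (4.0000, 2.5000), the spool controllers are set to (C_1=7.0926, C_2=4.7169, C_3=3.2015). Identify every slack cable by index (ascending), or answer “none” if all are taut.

1

cable 1: √((2.0000)²+(5.5000)²)=5.8523, C_1=7.0926: slack
cable 2: √((-4.0000)²+(-2.5000)²)=4.7170, C_2=4.7169: taut
cable 3: √((2.0000)²+(-2.5000)²)=3.2016, C_3=3.2015: taut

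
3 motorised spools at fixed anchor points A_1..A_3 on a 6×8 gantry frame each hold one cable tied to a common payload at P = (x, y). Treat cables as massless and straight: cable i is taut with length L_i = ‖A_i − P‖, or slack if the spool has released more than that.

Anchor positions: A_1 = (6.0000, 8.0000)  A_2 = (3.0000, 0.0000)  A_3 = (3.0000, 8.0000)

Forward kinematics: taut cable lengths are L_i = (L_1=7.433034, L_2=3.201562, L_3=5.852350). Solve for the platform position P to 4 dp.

(1.0000, 2.5000)

circle eqns → linear via eq_j − eq_1; set q_j = A_j·A_j − L_j²
q_1 = 36.0000+64.0000−55.2500 = 44.7500
6.0000·x + 16.0000·y = q_1−q_2 = 46.0000
6.0000·x + 0.0000·y = q_1−q_3 = 6.0000
solve first two rows → x=1.0000, y=2.5000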